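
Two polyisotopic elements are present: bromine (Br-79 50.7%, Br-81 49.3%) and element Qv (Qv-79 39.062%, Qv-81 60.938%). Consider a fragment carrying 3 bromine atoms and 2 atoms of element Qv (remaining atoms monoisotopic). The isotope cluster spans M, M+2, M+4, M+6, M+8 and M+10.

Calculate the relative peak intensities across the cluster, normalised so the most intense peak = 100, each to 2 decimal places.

5.93 : 35.79 : 85.20 : 100.00 : 57.93 : 13.26

Bromine pattern (n=3): 0.13032384 : 0.38017547 : 0.36967753 : 0.11982316
Element Qv pattern (n=2): 0.15258398 : 0.47607203 : 0.37134398
Convolve the two distributions (both contribute in 2-u steps):
  M: 0.13032384×0.15258398 = 0.019885
  M+2: 0.13032384×0.47607203 + 0.38017547×0.15258398 = 0.120052
  M+4: 0.13032384×0.37134398 + 0.38017547×0.47607203 + 0.36967753×0.15258398 = 0.285793
  M+6: 0.38017547×0.37134398 + 0.36967753×0.47607203 + 0.11982316×0.15258398 = 0.335452
  M+8: 0.36967753×0.37134398 + 0.11982316×0.47607203 = 0.194322
  M+10: 0.11982316×0.37134398 = 0.044496
Scale to base peak (0.335452) = 100: 5.93 : 35.79 : 85.20 : 100.00 : 57.93 : 13.26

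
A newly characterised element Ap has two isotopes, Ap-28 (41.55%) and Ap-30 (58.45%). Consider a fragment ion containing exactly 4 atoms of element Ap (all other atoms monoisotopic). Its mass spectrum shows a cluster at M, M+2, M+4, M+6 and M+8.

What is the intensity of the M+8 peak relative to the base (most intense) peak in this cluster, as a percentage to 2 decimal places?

(0.4155 + 0.5845)^4 gives M 0.0298, M+2 0.1677, M+4 0.3539, M+6 0.3319, M+8 0.1167; the largest is M+4.
P(M+4) = C(4,2) × 0.4155^2 × 0.5845^2 = 6 × 0.17264025 × 0.34164025 = 0.353885 (base)
P(M+8) = C(4,4) × 0.4155^0 × 0.5845^4 = 1 × 1.0000 × 0.11671806 = 0.116718
Relative intensity = 0.116718 / 0.353885 × 100 = 32.98

32.98%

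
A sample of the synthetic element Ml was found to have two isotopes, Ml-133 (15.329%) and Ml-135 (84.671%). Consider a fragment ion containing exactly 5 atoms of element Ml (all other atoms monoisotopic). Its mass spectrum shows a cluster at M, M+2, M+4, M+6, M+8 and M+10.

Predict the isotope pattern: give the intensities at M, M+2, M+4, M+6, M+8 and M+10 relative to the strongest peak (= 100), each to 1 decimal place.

0.0 : 0.5 : 5.9 : 32.8 : 90.5 : 100.0

Each Ml atom is independently Ml-133 (p = 0.15329) or Ml-135 (q = 0.84671); the cluster is the binomial expansion (p + q)^5.
P(M) = 0.15329^5 = 0.000085
P(M+2) = 5 × 0.15329^4 × 0.84671^1 = 0.002338
P(M+4) = 10 × 0.15329^3 × 0.84671^2 = 0.025823
P(M+6) = 10 × 0.15329^2 × 0.84671^3 = 0.142637
P(M+8) = 5 × 0.15329^1 × 0.84671^4 = 0.393933
P(M+10) = 0.84671^5 = 0.435185
The M+10 peak is largest (0.435185); scaling to 100 gives 0.0 : 0.5 : 5.9 : 32.8 : 90.5 : 100.0.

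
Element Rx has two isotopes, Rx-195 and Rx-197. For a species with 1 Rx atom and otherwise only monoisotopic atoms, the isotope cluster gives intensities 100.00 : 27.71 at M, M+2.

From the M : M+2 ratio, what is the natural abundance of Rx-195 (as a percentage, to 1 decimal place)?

Let p = fractional abundance of Rx-195. I(M+2)/I(M) = [C(1,1)·p^0·(1−p)] / p^1 = 1·(1−p)/p = 27.71/100.00 = 0.2771
(1−p)/p = 0.2771/1 = 0.2771  ⇒  p = 1/(1 + 0.2771) = 0.7830
Rx-195: 78.3%, Rx-197: 21.7%.

78.3%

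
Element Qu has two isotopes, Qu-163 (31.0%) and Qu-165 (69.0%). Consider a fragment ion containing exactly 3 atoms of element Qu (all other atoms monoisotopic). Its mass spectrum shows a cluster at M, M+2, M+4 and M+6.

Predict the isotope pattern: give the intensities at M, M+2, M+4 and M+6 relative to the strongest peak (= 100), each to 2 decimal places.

The 3 Qu atoms are independent, so intensities follow the terms of (0.310 + 0.690)^3.
P(M) = 0.310^3 = 0.029791
P(M+2) = 3 × 0.310^2 × 0.690^1 = 0.198927
P(M+4) = 3 × 0.310^1 × 0.690^2 = 0.442773
P(M+6) = 0.690^3 = 0.328509
The M+4 peak is largest (0.442773); scaling to 100 gives 6.73 : 44.93 : 100.00 : 74.19.

6.73 : 44.93 : 100.00 : 74.19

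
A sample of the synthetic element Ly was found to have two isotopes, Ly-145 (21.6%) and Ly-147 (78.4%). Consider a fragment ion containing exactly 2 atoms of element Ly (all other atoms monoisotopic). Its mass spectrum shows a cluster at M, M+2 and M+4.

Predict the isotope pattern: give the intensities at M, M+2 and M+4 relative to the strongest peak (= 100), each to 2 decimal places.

7.59 : 55.10 : 100.00

The 2 Ly atoms are independent, so intensities follow the terms of (0.216 + 0.784)^2.
P(M) = 0.216^2 = 0.046656
P(M+2) = 2 × 0.216^1 × 0.784^1 = 0.338688
P(M+4) = 0.784^2 = 0.614656
The M+4 peak is largest (0.614656); scaling to 100 gives 7.59 : 55.10 : 100.00.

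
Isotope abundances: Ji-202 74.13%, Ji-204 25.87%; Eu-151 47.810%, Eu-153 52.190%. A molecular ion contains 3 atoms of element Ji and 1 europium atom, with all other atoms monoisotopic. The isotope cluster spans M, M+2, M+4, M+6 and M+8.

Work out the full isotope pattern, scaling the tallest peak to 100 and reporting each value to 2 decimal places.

46.76 : 100.00 : 70.53 : 20.64 : 2.17

Element Ji pattern (n=3): 0.40736339 : 0.42648689 : 0.14883604 : 0.01731368
Europium pattern (n=1): 0.4781 : 0.5219
Convolve the two distributions (both contribute in 2-u steps):
  M: 0.40736339×0.4781 = 0.194760
  M+2: 0.40736339×0.5219 + 0.42648689×0.4781 = 0.416506
  M+4: 0.42648689×0.5219 + 0.14883604×0.4781 = 0.293742
  M+6: 0.14883604×0.5219 + 0.01731368×0.4781 = 0.085955
  M+8: 0.01731368×0.5219 = 0.009036
Scale to base peak (0.416506) = 100: 46.76 : 100.00 : 70.53 : 20.64 : 2.17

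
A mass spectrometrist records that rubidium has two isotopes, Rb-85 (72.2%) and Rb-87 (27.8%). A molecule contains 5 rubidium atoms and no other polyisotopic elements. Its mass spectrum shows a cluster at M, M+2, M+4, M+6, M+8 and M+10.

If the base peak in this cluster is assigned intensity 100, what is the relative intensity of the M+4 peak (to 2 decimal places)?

Binomial terms of (0.722 + 0.278)^5: M 0.1962, M+2 0.3777, M+4 0.2909, M+6 0.1120, M+8 0.0216, M+10 0.0017 → M+2 is the base peak.
P(M+2) = C(5,1) × 0.722^4 × 0.278^1 = 5 × 0.27173701 × 0.2780 = 0.377714 (base)
P(M+4) = C(5,2) × 0.722^3 × 0.278^2 = 10 × 0.37636705 × 0.077284 = 0.290872
Relative intensity = 0.290872 / 0.377714 × 100 = 77.01

77.01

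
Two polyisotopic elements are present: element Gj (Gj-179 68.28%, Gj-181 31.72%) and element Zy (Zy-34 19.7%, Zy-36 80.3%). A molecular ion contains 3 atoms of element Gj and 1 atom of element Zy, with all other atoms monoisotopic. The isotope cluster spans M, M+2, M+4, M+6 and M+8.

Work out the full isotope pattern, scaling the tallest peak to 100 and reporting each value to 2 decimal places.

15.80 : 86.43 : 100.00 : 43.29 : 6.46

Element Gj pattern (n=3): 0.31833218 : 0.44365099 : 0.20610149 : 0.03191534
Element Zy pattern (n=1): 0.1970 : 0.8030
Convolve the two distributions (both contribute in 2-u steps):
  M: 0.31833218×0.1970 = 0.062711
  M+2: 0.31833218×0.8030 + 0.44365099×0.1970 = 0.343020
  M+4: 0.44365099×0.8030 + 0.20610149×0.1970 = 0.396854
  M+6: 0.20610149×0.8030 + 0.03191534×0.1970 = 0.171787
  M+8: 0.03191534×0.8030 = 0.025628
Scale to base peak (0.396854) = 100: 15.80 : 86.43 : 100.00 : 43.29 : 6.46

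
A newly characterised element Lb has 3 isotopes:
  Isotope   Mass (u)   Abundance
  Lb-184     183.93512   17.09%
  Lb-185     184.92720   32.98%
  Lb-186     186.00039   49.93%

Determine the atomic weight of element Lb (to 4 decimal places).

185.2935 u

The abundance-weighted mean is 0.1709 × 183.93512 + 0.3298 × 184.92720 + 0.4993 × 186.00039
= 31.434512 + 60.988991 + 92.869995 = 185.293498 u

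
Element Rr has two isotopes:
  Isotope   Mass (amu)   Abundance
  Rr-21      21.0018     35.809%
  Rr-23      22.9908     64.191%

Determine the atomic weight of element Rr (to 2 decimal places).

22.28 amu

The abundance-weighted mean is 0.35809 × 21.0018 + 0.64191 × 22.9908
= 7.52053 + 14.75802 = 22.27855 amu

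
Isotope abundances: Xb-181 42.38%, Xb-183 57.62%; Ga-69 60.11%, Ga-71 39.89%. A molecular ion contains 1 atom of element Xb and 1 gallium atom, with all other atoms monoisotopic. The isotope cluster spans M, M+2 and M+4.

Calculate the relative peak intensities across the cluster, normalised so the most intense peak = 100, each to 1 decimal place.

Element Xb pattern (n=1): 0.4238 : 0.5762
Gallium pattern (n=1): 0.6011 : 0.3989
Convolve the two distributions (both contribute in 2-u steps):
  M: 0.4238×0.6011 = 0.254746
  M+2: 0.4238×0.3989 + 0.5762×0.6011 = 0.515408
  M+4: 0.5762×0.3989 = 0.229846
Scale to base peak (0.515408) = 100: 49.4 : 100.0 : 44.6

49.4 : 100.0 : 44.6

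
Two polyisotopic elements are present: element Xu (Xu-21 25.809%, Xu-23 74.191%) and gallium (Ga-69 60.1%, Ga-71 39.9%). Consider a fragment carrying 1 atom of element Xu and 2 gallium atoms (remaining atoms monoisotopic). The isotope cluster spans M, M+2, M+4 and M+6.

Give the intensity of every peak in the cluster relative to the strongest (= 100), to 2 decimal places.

Element Xu pattern (n=1): 0.25809 : 0.74191
Gallium pattern (n=2): 0.361201 : 0.479598 : 0.159201
Convolve the two distributions (both contribute in 2-u steps):
  M: 0.25809×0.361201 = 0.093222
  M+2: 0.25809×0.479598 + 0.74191×0.361201 = 0.391758
  M+4: 0.25809×0.159201 + 0.74191×0.479598 = 0.396907
  M+6: 0.74191×0.159201 = 0.118113
Scale to base peak (0.396907) = 100: 23.49 : 98.70 : 100.00 : 29.76

23.49 : 98.70 : 100.00 : 29.76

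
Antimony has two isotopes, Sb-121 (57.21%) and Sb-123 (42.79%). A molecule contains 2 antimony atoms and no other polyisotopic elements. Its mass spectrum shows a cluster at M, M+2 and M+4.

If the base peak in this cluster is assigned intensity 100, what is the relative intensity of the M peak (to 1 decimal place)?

Term probabilities: M 0.3273, M+2 0.4896, M+4 0.1831. Base peak = M+2.
P(M+2) = C(2,1) × 0.5721^1 × 0.4279^1 = 2 × 0.5721 × 0.4279 = 0.489603 (base)
P(M) = C(2,0) × 0.5721^2 × 0.4279^0 = 1 × 0.32729841 × 1.0000 = 0.327298
Relative intensity = 0.327298 / 0.489603 × 100 = 66.8

66.8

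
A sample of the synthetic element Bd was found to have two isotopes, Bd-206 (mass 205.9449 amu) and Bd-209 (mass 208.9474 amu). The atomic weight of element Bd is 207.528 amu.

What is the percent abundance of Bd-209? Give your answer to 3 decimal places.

Let x be the fractional abundance of Bd-206; then Bd-209 has abundance 1 − x.
205.9449·x + 208.9474·(1 − x) = 207.528
(205.9449 − 208.9474)·x = 207.528 − 208.9474
x = -1.4194 / -3.0025 = 0.47274 → 47.274% Bd-206, 52.726% Bd-209.

52.726%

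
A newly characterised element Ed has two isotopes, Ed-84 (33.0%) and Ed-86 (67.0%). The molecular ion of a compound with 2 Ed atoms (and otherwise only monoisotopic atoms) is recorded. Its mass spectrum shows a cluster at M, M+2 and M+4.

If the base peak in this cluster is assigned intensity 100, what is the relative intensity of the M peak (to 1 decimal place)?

24.3

Binomial terms of (0.330 + 0.670)^2: M 0.1089, M+2 0.4422, M+4 0.4489 → M+4 is the base peak.
P(M+4) = C(2,2) × 0.330^0 × 0.670^2 = 1 × 1.0000 × 0.4489 = 0.448900 (base)
P(M) = C(2,0) × 0.330^2 × 0.670^0 = 1 × 0.1089 × 1.0000 = 0.108900
Relative intensity = 0.108900 / 0.448900 × 100 = 24.3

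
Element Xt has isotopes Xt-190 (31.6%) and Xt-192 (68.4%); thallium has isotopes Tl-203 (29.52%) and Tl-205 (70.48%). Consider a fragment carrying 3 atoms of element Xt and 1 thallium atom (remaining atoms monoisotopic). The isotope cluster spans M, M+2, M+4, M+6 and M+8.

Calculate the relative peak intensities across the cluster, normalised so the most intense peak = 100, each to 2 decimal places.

2.29 : 20.32 : 67.64 : 100.00 : 55.41

Element Xt pattern (n=3): 0.0315545 : 0.20490451 : 0.44352749 : 0.3200135
Thallium pattern (n=1): 0.2952 : 0.7048
Convolve the two distributions (both contribute in 2-u steps):
  M: 0.0315545×0.2952 = 0.009315
  M+2: 0.0315545×0.7048 + 0.20490451×0.2952 = 0.082727
  M+4: 0.20490451×0.7048 + 0.44352749×0.2952 = 0.275346
  M+6: 0.44352749×0.7048 + 0.3200135×0.2952 = 0.407066
  M+8: 0.3200135×0.7048 = 0.225546
Scale to base peak (0.407066) = 100: 2.29 : 20.32 : 67.64 : 100.00 : 55.41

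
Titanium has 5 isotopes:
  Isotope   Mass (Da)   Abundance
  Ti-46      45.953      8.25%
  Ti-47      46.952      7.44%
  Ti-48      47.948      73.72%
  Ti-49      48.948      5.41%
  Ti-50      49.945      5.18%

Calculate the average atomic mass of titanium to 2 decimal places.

47.87 Da

The abundance-weighted mean is 0.0825 × 45.953 + 0.0744 × 46.952 + 0.7372 × 47.948 + 0.0541 × 48.948 + 0.0518 × 49.945
= 3.7911 + 3.4932 + 35.3473 + 2.6481 + 2.5872 = 47.8669 Da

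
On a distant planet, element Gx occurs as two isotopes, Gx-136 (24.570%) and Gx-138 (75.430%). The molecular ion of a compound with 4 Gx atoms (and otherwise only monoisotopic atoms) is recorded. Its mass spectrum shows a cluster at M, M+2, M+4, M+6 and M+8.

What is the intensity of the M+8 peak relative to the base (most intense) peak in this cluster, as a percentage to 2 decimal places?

76.75%

Binomial terms of (0.24570 + 0.75430)^4: M 0.0036, M+2 0.0448, M+4 0.2061, M+6 0.4218, M+8 0.3237 → M+6 is the base peak.
P(M+6) = C(4,3) × 0.24570^1 × 0.75430^3 = 4 × 0.2457 × 0.42917293 = 0.421791 (base)
P(M+8) = C(4,4) × 0.24570^0 × 0.75430^4 = 1 × 1.0000 × 0.32372514 = 0.323725
Relative intensity = 0.323725 / 0.421791 × 100 = 76.75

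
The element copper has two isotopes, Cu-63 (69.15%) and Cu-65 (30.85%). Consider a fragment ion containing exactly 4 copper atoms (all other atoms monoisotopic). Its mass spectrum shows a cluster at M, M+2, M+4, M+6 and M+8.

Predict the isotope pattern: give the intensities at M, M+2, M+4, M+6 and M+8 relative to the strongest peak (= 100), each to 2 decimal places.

The 4 Cu atoms are independent, so intensities follow the terms of (0.6915 + 0.3085)^4.
P(M) = 0.6915^4 = 0.228649
P(M+2) = 4 × 0.6915^3 × 0.3085^1 = 0.408030
P(M+4) = 6 × 0.6915^2 × 0.3085^2 = 0.273052
P(M+6) = 4 × 0.6915^1 × 0.3085^3 = 0.081212
P(M+8) = 0.3085^4 = 0.009058
The M+2 peak is largest (0.408030); scaling to 100 gives 56.04 : 100.00 : 66.92 : 19.90 : 2.22.

56.04 : 100.00 : 66.92 : 19.90 : 2.22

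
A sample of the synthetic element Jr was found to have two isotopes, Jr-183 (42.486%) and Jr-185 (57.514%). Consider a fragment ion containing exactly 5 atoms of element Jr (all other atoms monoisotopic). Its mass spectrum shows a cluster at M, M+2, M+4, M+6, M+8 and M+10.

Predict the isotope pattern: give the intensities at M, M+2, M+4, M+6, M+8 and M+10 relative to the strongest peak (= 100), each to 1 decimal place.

4.0 : 27.3 : 73.9 : 100.0 : 67.7 : 18.3

Each Jr atom is independently Jr-183 (p = 0.42486) or Jr-185 (q = 0.57514); the cluster is the binomial expansion (p + q)^5.
P(M) = 0.42486^5 = 0.013843
P(M+2) = 5 × 0.42486^4 × 0.57514^1 = 0.093697
P(M+4) = 10 × 0.42486^3 × 0.57514^2 = 0.253679
P(M+6) = 10 × 0.42486^2 × 0.57514^3 = 0.343410
P(M+8) = 5 × 0.42486^1 × 0.57514^4 = 0.232440
P(M+10) = 0.57514^5 = 0.062931
The M+6 peak is largest (0.343410); scaling to 100 gives 4.0 : 27.3 : 73.9 : 100.0 : 67.7 : 18.3.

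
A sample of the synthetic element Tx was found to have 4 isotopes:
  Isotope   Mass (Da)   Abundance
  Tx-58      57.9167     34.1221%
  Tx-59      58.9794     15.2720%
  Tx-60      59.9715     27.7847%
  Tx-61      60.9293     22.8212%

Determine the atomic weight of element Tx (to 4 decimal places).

59.3374 Da

Average mass = Σ (abundance × isotope mass) = 0.341221 × 57.9167 + 0.152720 × 58.9794 + 0.277847 × 59.9715 + 0.228212 × 60.9293
= 19.76239 + 9.00733 + 16.66290 + 13.90480 = 59.33742 Da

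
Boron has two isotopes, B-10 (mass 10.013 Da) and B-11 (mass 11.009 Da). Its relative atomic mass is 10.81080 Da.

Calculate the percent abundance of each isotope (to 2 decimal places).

With x = fraction of B-10 (so B-11 is 1 − x):
10.013·x + 11.009·(1 − x) = 10.81080
(10.013 − 11.009)·x = 10.81080 − 11.009
x = -0.19820 / -0.996 = 0.19900 → 19.90% B-10, 80.10% B-11.

B-10: 19.90%, B-11: 80.10%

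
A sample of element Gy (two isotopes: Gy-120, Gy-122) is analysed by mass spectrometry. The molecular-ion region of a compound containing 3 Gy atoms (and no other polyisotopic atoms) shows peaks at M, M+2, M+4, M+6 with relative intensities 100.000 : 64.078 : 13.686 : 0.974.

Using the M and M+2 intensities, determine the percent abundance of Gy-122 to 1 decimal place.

17.6%

Let p = fractional abundance of Gy-120. I(M+2)/I(M) = [C(3,1)·p^2·(1−p)] / p^3 = 3·(1−p)/p = 64.078/100.000 = 0.6408
(1−p)/p = 0.6408/3 = 0.2136  ⇒  p = 1/(1 + 0.2136) = 0.8240
Gy-120: 82.4%, Gy-122: 17.6%.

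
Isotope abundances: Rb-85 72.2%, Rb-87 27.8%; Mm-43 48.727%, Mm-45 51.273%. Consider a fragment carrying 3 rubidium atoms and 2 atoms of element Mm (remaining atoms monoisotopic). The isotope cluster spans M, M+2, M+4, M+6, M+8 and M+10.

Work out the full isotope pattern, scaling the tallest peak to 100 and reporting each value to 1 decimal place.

25.1 : 81.8 : 100.0 : 57.0 : 15.4 : 1.6

Rubidium pattern (n=3): 0.37636705 : 0.43475086 : 0.16739714 : 0.02148495
Element Mm pattern (n=2): 0.23743205 : 0.49967589 : 0.26289205
Convolve the two distributions (both contribute in 2-u steps):
  M: 0.37636705×0.23743205 = 0.089362
  M+2: 0.37636705×0.49967589 + 0.43475086×0.23743205 = 0.291285
  M+4: 0.37636705×0.26289205 + 0.43475086×0.49967589 + 0.16739714×0.23743205 = 0.355924
  M+6: 0.43475086×0.26289205 + 0.16739714×0.49967589 + 0.02148495×0.23743205 = 0.203038
  M+8: 0.16739714×0.26289205 + 0.02148495×0.49967589 = 0.054743
  M+10: 0.02148495×0.26289205 = 0.005648
Scale to base peak (0.355924) = 100: 25.1 : 81.8 : 100.0 : 57.0 : 15.4 : 1.6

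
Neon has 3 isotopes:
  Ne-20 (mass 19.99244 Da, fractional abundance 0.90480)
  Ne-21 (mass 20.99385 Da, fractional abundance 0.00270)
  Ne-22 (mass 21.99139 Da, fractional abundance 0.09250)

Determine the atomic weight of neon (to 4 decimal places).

The abundance-weighted mean is 0.90480 × 19.99244 + 0.00270 × 20.99385 + 0.09250 × 21.99139
= 18.089160 + 0.056683 + 2.034204 = 20.180047 Da

20.1800 Da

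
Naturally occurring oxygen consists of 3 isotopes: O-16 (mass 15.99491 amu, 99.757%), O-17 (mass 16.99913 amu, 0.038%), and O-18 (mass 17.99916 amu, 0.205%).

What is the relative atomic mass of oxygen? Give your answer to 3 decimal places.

15.999 amu

Ar = Σ fᵢ·mᵢ = 0.99757 × 15.99491 + 0.00038 × 16.99913 + 0.00205 × 17.99916
= 15.956042 + 0.006460 + 0.036898 = 15.999400 amu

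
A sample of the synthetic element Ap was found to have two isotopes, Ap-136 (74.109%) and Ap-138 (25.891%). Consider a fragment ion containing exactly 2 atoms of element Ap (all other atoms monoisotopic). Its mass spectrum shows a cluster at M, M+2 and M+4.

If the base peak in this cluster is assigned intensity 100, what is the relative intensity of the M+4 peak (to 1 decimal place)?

12.2

(0.74109 + 0.25891)^2 gives M 0.5492, M+2 0.3838, M+4 0.0670; the largest is M.
P(M) = C(2,0) × 0.74109^2 × 0.25891^0 = 1 × 0.54921439 × 1.0000 = 0.549214 (base)
P(M+4) = C(2,2) × 0.74109^0 × 0.25891^2 = 1 × 1.0000 × 0.06703439 = 0.067034
Relative intensity = 0.067034 / 0.549214 × 100 = 12.2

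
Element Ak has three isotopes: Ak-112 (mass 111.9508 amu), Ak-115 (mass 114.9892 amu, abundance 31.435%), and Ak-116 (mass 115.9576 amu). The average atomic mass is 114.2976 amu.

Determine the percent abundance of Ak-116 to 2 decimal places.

34.73%

The remaining 68.565% is split between Ak-112 (fraction x) and Ak-116 (fraction 0.68565 − x).
Substituting: 111.9508x + 115.9576(0.68565 − x) = 78.15074498
(111.9508 − 115.9576)x = -1.35558346  ⇒  x = 0.33832, y = 0.34733
Ak-112: 33.83%, Ak-116: 34.73%.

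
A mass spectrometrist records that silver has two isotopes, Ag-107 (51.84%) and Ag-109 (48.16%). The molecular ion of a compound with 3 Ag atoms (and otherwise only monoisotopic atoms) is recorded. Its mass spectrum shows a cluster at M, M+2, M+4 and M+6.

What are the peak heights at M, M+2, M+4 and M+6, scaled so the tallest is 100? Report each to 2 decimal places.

Each Ag atom is independently Ag-107 (p = 0.5184) or Ag-109 (q = 0.4816); the cluster is the binomial expansion (p + q)^3.
P(M) = 0.5184^3 = 0.139314
P(M+2) = 3 × 0.5184^2 × 0.4816^1 = 0.388273
P(M+4) = 3 × 0.5184^1 × 0.4816^2 = 0.360711
P(M+6) = 0.4816^3 = 0.111702
The M+2 peak is largest (0.388273); scaling to 100 gives 35.88 : 100.00 : 92.90 : 28.77.

35.88 : 100.00 : 92.90 : 28.77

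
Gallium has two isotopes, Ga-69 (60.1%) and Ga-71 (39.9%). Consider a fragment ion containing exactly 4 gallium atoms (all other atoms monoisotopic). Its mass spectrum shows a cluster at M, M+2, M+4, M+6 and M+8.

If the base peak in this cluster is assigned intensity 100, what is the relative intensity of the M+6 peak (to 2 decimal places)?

44.08

(0.601 + 0.399)^4 gives M 0.1305, M+2 0.3465, M+4 0.3450, M+6 0.1527, M+8 0.0253; the largest is M+2.
P(M+2) = C(4,1) × 0.601^3 × 0.399^1 = 4 × 0.2170818 × 0.3990 = 0.346463 (base)
P(M+6) = C(4,3) × 0.601^1 × 0.399^3 = 4 × 0.6010 × 0.0635212 = 0.152705
Relative intensity = 0.152705 / 0.346463 × 100 = 44.08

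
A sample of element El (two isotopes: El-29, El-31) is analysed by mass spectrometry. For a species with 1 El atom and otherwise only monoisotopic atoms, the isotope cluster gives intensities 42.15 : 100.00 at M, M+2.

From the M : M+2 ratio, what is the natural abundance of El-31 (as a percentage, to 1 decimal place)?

70.3%

If p is the fraction of El that is El-29, then I(M+2)/I(M) = [C(1,1)·p^0·(1−p)] / p^1 = 1·(1−p)/p = 100.00/42.15 = 2.3725
(1−p)/p = 2.3725/1 = 2.3725  ⇒  p = 1/(1 + 2.3725) = 0.2965
El-29: 29.7%, El-31: 70.3%.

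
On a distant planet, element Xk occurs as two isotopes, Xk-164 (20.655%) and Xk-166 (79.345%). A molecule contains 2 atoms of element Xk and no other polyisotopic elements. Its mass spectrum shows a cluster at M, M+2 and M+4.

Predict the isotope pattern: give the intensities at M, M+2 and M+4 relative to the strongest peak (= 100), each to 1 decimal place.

6.8 : 52.1 : 100.0

The 2 Xk atoms are independent, so intensities follow the terms of (0.20655 + 0.79345)^2.
P(M) = 0.20655^2 = 0.042663
P(M+2) = 2 × 0.20655^1 × 0.79345^1 = 0.327774
P(M+4) = 0.79345^2 = 0.629563
The M+4 peak is largest (0.629563); scaling to 100 gives 6.8 : 52.1 : 100.0.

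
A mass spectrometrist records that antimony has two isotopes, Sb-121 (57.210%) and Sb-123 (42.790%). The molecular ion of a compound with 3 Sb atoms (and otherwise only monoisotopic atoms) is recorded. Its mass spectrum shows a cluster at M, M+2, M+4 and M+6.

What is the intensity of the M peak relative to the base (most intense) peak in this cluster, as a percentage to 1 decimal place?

Binomial terms of (0.57210 + 0.42790)^3: M 0.1872, M+2 0.4202, M+4 0.3143, M+6 0.0783 → M+2 is the base peak.
P(M+2) = C(3,1) × 0.57210^2 × 0.42790^1 = 3 × 0.32729841 × 0.4279 = 0.420153 (base)
P(M) = C(3,0) × 0.57210^3 × 0.42790^0 = 1 × 0.18724742 × 1.0000 = 0.187247
Relative intensity = 0.187247 / 0.420153 × 100 = 44.6

44.6%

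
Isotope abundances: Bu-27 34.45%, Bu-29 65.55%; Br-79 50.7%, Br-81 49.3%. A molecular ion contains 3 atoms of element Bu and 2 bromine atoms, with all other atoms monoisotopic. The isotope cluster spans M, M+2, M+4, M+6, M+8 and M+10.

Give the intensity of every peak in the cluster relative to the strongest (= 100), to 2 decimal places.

Element Bu pattern (n=3): 0.04088535 : 0.23338471 : 0.44407454 : 0.2816554
Bromine pattern (n=2): 0.257049 : 0.499902 : 0.243049
Convolve the two distributions (both contribute in 2-u steps):
  M: 0.04088535×0.257049 = 0.010510
  M+2: 0.04088535×0.499902 + 0.23338471×0.257049 = 0.080430
  M+4: 0.04088535×0.243049 + 0.23338471×0.499902 + 0.44407454×0.257049 = 0.240756
  M+6: 0.23338471×0.243049 + 0.44407454×0.499902 + 0.2816554×0.257049 = 0.351117
  M+8: 0.44407454×0.243049 + 0.2816554×0.499902 = 0.248732
  M+10: 0.2816554×0.243049 = 0.068456
Scale to base peak (0.351117) = 100: 2.99 : 22.91 : 68.57 : 100.00 : 70.84 : 19.50

2.99 : 22.91 : 68.57 : 100.00 : 70.84 : 19.50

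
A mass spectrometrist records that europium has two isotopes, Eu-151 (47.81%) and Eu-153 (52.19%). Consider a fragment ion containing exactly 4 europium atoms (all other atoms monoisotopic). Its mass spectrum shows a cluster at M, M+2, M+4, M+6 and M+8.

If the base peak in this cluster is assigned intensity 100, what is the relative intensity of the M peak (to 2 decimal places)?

Binomial terms of (0.4781 + 0.5219)^4: M 0.0522, M+2 0.2281, M+4 0.3736, M+6 0.2719, M+8 0.0742 → M+4 is the base peak.
P(M+4) = C(4,2) × 0.4781^2 × 0.5219^2 = 6 × 0.22857961 × 0.27237961 = 0.373563 (base)
P(M) = C(4,0) × 0.4781^4 × 0.5219^0 = 1 × 0.05224864 × 1.0000 = 0.052249
Relative intensity = 0.052249 / 0.373563 × 100 = 13.99

13.99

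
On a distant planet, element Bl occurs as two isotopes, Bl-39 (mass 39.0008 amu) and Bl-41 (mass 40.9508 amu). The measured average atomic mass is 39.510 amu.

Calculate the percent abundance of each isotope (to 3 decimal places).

Writing the weighted mean with unknown fraction x of Bl-39:
39.0008·x + 40.9508·(1 − x) = 39.510
(39.0008 − 40.9508)·x = 39.510 − 40.9508
x = -1.4408 / -1.9500 = 0.73887 → 73.887% Bl-39, 26.113% Bl-41.

Bl-39: 73.887%, Bl-41: 26.113%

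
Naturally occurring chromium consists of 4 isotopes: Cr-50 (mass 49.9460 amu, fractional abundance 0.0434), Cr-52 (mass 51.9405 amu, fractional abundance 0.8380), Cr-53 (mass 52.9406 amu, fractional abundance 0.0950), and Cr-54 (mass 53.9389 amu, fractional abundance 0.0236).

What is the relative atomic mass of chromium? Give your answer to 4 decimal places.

51.9961 amu

Weight each isotope mass by its fractional abundance: 0.0434 × 49.9460 + 0.8380 × 51.9405 + 0.0950 × 52.9406 + 0.0236 × 53.9389
= 2.16766 + 43.52614 + 5.02936 + 1.27296 = 51.99612 amu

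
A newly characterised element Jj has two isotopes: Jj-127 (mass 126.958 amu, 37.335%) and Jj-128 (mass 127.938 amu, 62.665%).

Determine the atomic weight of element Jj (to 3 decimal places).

127.572 amu

Average mass = Σ (abundance × isotope mass) = 0.37335 × 126.958 + 0.62665 × 127.938
= 47.3998 + 80.1723 = 127.5721 amu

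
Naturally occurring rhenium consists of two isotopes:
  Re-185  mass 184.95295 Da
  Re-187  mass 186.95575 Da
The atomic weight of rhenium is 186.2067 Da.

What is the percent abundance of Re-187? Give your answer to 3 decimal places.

Let x be the fractional abundance of Re-185; then Re-187 has abundance 1 − x.
184.95295·x + 186.95575·(1 − x) = 186.2067
(184.95295 − 186.95575)·x = 186.2067 − 186.95575
x = -0.74905 / -2.00280 = 0.37400 → 37.400% Re-185, 62.600% Re-187.

62.600%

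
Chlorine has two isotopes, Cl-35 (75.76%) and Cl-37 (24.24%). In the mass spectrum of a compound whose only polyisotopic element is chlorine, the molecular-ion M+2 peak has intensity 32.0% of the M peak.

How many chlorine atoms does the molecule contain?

1

With n Cl atoms, P(M+2)/P(M) = C(n,1)·p^(n−1)q / p^n = n·q/p = n · 0.2424/0.7576.
n = 0.320 × 0.7576/0.2424 = 1.00 ≈ 1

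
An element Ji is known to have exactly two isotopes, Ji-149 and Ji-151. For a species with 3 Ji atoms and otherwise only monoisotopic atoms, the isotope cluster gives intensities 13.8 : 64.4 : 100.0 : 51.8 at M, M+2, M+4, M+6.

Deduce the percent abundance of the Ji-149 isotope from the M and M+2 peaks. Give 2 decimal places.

39.13%

Write p for the Ji-149 fraction. I(M+2)/I(M) = [C(3,1)·p^2·(1−p)] / p^3 = 3·(1−p)/p = 64.4/13.8 = 4.6667
(1−p)/p = 4.6667/3 = 1.5556  ⇒  p = 1/(1 + 1.5556) = 0.3913
Ji-149: 39.13%, Ji-151: 60.87%.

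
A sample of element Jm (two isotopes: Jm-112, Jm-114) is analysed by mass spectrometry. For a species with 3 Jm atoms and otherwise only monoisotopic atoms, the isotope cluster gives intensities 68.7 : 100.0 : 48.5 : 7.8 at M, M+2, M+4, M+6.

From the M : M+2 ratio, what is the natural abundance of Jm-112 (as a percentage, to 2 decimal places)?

Write p for the Jm-112 fraction. I(M+2)/I(M) = [C(3,1)·p^2·(1−p)] / p^3 = 3·(1−p)/p = 100.0/68.7 = 1.4556
(1−p)/p = 1.4556/3 = 0.4852  ⇒  p = 1/(1 + 0.4852) = 0.6733
Jm-112: 67.33%, Jm-114: 32.67%.

67.33%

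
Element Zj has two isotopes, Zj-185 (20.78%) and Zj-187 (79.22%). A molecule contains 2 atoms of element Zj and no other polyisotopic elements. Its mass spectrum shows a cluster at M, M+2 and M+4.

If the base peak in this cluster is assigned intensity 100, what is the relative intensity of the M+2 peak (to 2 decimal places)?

Term probabilities: M 0.0432, M+2 0.3292, M+4 0.6276. Base peak = M+4.
P(M+4) = C(2,2) × 0.2078^0 × 0.7922^2 = 1 × 1.0000 × 0.62758084 = 0.627581 (base)
P(M+2) = C(2,1) × 0.2078^1 × 0.7922^1 = 2 × 0.2078 × 0.7922 = 0.329238
Relative intensity = 0.329238 / 0.627581 × 100 = 52.46

52.46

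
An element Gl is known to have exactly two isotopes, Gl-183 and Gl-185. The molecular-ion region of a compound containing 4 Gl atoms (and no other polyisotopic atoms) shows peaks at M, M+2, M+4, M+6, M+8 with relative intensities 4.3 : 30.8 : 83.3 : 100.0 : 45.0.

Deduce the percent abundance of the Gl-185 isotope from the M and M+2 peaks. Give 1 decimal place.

64.2%

Write p for the Gl-183 fraction. I(M+2)/I(M) = [C(4,1)·p^3·(1−p)] / p^4 = 4·(1−p)/p = 30.8/4.3 = 7.1628
(1−p)/p = 7.1628/4 = 1.7907  ⇒  p = 1/(1 + 1.7907) = 0.3583
Gl-183: 35.8%, Gl-185: 64.2%.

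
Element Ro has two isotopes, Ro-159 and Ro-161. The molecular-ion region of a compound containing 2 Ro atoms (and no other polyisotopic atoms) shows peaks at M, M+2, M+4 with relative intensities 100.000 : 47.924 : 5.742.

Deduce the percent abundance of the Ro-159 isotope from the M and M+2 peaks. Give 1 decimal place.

Let p = fractional abundance of Ro-159. I(M+2)/I(M) = [C(2,1)·p^1·(1−p)] / p^2 = 2·(1−p)/p = 47.924/100.000 = 0.4792
(1−p)/p = 0.4792/2 = 0.2396  ⇒  p = 1/(1 + 0.2396) = 0.8067
Ro-159: 80.7%, Ro-161: 19.3%.

80.7%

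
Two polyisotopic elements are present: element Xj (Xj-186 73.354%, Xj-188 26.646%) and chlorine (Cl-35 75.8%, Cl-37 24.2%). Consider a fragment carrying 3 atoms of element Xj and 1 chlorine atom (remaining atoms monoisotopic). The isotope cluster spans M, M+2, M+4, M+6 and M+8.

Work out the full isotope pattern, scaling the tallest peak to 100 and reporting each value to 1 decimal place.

Element Xj pattern (n=3): 0.39470389 : 0.43013114 : 0.15624607 : 0.01891891
Chlorine pattern (n=1): 0.7580 : 0.2420
Convolve the two distributions (both contribute in 2-u steps):
  M: 0.39470389×0.7580 = 0.299186
  M+2: 0.39470389×0.2420 + 0.43013114×0.7580 = 0.421558
  M+4: 0.43013114×0.2420 + 0.15624607×0.7580 = 0.222526
  M+6: 0.15624607×0.2420 + 0.01891891×0.7580 = 0.052152
  M+8: 0.01891891×0.2420 = 0.004578
Scale to base peak (0.421558) = 100: 71.0 : 100.0 : 52.8 : 12.4 : 1.1

71.0 : 100.0 : 52.8 : 12.4 : 1.1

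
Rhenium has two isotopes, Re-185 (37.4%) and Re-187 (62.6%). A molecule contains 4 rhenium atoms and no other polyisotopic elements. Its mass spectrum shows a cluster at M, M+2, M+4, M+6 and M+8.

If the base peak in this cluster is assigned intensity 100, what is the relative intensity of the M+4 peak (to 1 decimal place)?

(0.374 + 0.626)^4 gives M 0.0196, M+2 0.1310, M+4 0.3289, M+6 0.3670, M+8 0.1536; the largest is M+6.
P(M+6) = C(4,3) × 0.374^1 × 0.626^3 = 4 × 0.3740 × 0.24531438 = 0.366990 (base)
P(M+4) = C(4,2) × 0.374^2 × 0.626^2 = 6 × 0.139876 × 0.391876 = 0.328884
Relative intensity = 0.328884 / 0.366990 × 100 = 89.6

89.6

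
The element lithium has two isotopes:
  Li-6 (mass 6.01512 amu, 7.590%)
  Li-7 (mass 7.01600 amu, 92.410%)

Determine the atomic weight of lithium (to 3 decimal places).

6.940 amu

The abundance-weighted mean is 0.07590 × 6.01512 + 0.92410 × 7.01600
= 0.456548 + 6.483486 = 6.940034 amu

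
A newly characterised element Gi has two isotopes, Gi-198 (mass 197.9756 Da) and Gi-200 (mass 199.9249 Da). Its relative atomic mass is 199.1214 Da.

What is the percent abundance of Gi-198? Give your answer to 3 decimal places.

Writing the weighted mean with unknown fraction x of Gi-198:
197.9756·x + 199.9249·(1 − x) = 199.1214
(197.9756 − 199.9249)·x = 199.1214 − 199.9249
x = -0.8035 / -1.9493 = 0.41220 → 41.220% Gi-198, 58.780% Gi-200.

41.220%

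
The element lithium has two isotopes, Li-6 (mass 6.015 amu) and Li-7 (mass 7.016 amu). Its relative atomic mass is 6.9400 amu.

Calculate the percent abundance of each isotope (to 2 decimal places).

With x = fraction of Li-6 (so Li-7 is 1 − x):
6.015·x + 7.016·(1 − x) = 6.9400
(6.015 − 7.016)·x = 6.9400 − 7.016
x = -0.0760 / -1.001 = 0.07592 → 7.59% Li-6, 92.41% Li-7.

Li-6: 7.59%, Li-7: 92.41%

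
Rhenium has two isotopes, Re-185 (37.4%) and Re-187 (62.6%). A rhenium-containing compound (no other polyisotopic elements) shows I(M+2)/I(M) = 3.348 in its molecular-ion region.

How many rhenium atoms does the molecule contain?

2

With n Re atoms, P(M+2)/P(M) = C(n,1)·p^(n−1)q / p^n = n·q/p = n · 0.626/0.374.
n = 3.348 × 0.374/0.626 = 2.00 ≈ 2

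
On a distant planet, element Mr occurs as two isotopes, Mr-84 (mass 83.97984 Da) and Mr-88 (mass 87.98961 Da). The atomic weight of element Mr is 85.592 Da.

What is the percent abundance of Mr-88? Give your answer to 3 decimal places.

With x = fraction of Mr-84 (so Mr-88 is 1 − x):
83.97984·x + 87.98961·(1 − x) = 85.592
(83.97984 − 87.98961)·x = 85.592 − 87.98961
x = -2.39761 / -4.00977 = 0.59794 → 59.794% Mr-84, 40.206% Mr-88.

40.206%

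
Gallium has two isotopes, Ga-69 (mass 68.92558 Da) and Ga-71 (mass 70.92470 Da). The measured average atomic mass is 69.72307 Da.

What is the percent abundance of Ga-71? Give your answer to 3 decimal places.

39.892%

Writing the weighted mean with unknown fraction x of Ga-69:
68.92558·x + 70.92470·(1 − x) = 69.72307
(68.92558 − 70.92470)·x = 69.72307 − 70.92470
x = -1.20163 / -1.99912 = 0.60108 → 60.108% Ga-69, 39.892% Ga-71.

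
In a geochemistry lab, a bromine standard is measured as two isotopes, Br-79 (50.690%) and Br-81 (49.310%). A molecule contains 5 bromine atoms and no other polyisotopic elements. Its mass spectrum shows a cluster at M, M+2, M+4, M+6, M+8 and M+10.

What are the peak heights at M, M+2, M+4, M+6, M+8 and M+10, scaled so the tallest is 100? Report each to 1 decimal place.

10.6 : 51.4 : 100.0 : 97.3 : 47.3 : 9.2

Expanding (0.50690 + 0.49310)^5:
P(M) = 0.50690^5 = 0.033467
P(M+2) = 5 × 0.50690^4 × 0.49310^1 = 0.162777
P(M+4) = 10 × 0.50690^3 × 0.49310^2 = 0.316692
P(M+6) = 10 × 0.50690^2 × 0.49310^3 = 0.308070
P(M+8) = 5 × 0.50690^1 × 0.49310^4 = 0.149842
P(M+10) = 0.49310^5 = 0.029152
The M+4 peak is largest (0.316692); scaling to 100 gives 10.6 : 51.4 : 100.0 : 97.3 : 47.3 : 9.2.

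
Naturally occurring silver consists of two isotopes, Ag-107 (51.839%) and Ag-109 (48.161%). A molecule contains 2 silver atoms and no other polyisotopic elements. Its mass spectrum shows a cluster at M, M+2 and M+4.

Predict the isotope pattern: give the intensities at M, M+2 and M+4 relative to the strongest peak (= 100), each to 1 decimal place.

Each Ag atom is independently Ag-107 (p = 0.51839) or Ag-109 (q = 0.48161); the cluster is the binomial expansion (p + q)^2.
P(M) = 0.51839^2 = 0.268728
P(M+2) = 2 × 0.51839^1 × 0.48161^1 = 0.499324
P(M+4) = 0.48161^2 = 0.231948
The M+2 peak is largest (0.499324); scaling to 100 gives 53.8 : 100.0 : 46.5.

53.8 : 100.0 : 46.5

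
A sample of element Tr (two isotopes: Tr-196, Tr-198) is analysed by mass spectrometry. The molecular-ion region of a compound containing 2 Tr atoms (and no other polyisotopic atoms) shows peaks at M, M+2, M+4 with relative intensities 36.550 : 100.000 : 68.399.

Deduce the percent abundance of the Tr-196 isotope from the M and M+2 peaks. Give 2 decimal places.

Write p for the Tr-196 fraction. I(M+2)/I(M) = [C(2,1)·p^1·(1−p)] / p^2 = 2·(1−p)/p = 100.000/36.550 = 2.7360
(1−p)/p = 2.7360/2 = 1.3680  ⇒  p = 1/(1 + 1.3680) = 0.4223
Tr-196: 42.23%, Tr-198: 57.77%.

42.23%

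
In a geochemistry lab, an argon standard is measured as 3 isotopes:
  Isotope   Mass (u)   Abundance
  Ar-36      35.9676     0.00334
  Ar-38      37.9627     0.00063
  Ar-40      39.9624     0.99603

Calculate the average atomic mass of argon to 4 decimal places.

The abundance-weighted mean is 0.00334 × 35.9676 + 0.00063 × 37.9627 + 0.99603 × 39.9624
= 0.12013 + 0.02392 + 39.80375 = 39.94780 u

39.9478 u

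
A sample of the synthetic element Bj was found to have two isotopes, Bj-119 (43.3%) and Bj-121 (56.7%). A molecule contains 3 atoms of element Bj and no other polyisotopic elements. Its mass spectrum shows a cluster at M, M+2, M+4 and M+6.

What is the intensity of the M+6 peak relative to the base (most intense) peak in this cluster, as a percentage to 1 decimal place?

43.6%

(0.433 + 0.567)^3 gives M 0.0812, M+2 0.3189, M+4 0.4176, M+6 0.1823; the largest is M+4.
P(M+4) = C(3,2) × 0.433^1 × 0.567^2 = 3 × 0.4330 × 0.321489 = 0.417614 (base)
P(M+6) = C(3,3) × 0.433^0 × 0.567^3 = 1 × 1.0000 × 0.18228426 = 0.182284
Relative intensity = 0.182284 / 0.417614 × 100 = 43.6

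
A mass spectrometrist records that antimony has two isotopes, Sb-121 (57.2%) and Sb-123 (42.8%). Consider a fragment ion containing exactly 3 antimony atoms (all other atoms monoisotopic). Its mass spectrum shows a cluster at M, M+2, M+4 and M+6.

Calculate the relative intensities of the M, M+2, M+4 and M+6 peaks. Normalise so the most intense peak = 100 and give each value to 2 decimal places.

44.55 : 100.00 : 74.83 : 18.66

The 3 Sb atoms are independent, so intensities follow the terms of (0.572 + 0.428)^3.
P(M) = 0.572^3 = 0.187149
P(M+2) = 3 × 0.572^2 × 0.428^1 = 0.420104
P(M+4) = 3 × 0.572^1 × 0.428^2 = 0.314344
P(M+6) = 0.428^3 = 0.078403
The M+2 peak is largest (0.420104); scaling to 100 gives 44.55 : 100.00 : 74.83 : 18.66.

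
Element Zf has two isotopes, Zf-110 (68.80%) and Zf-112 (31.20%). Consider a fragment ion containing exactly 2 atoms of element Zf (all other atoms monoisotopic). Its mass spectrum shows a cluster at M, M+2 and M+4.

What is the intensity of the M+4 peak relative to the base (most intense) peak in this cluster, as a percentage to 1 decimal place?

Binomial terms of (0.6880 + 0.3120)^2: M 0.4733, M+2 0.4293, M+4 0.0973 → M is the base peak.
P(M) = C(2,0) × 0.6880^2 × 0.3120^0 = 1 × 0.473344 × 1.0000 = 0.473344 (base)
P(M+4) = C(2,2) × 0.6880^0 × 0.3120^2 = 1 × 1.0000 × 0.097344 = 0.097344
Relative intensity = 0.097344 / 0.473344 × 100 = 20.6

20.6%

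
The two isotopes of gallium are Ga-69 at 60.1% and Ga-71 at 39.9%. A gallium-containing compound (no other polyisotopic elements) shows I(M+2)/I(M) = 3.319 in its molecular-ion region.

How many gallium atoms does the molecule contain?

With n Ga atoms, P(M+2)/P(M) = C(n,1)·p^(n−1)q / p^n = n·q/p = n · 0.399/0.601.
n = 3.319 × 0.601/0.399 = 5.00 ≈ 5

5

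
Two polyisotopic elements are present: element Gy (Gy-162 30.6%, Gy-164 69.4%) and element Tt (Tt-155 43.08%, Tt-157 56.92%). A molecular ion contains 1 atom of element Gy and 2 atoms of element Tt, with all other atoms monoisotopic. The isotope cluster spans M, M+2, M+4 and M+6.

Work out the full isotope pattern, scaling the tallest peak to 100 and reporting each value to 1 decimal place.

12.9 : 63.5 : 100.0 : 51.2

Element Gy pattern (n=1): 0.3060 : 0.6940
Element Tt pattern (n=2): 0.18558864 : 0.49042272 : 0.32398864
Convolve the two distributions (both contribute in 2-u steps):
  M: 0.3060×0.18558864 = 0.056790
  M+2: 0.3060×0.49042272 + 0.6940×0.18558864 = 0.278868
  M+4: 0.3060×0.32398864 + 0.6940×0.49042272 = 0.439494
  M+6: 0.6940×0.32398864 = 0.224848
Scale to base peak (0.439494) = 100: 12.9 : 63.5 : 100.0 : 51.2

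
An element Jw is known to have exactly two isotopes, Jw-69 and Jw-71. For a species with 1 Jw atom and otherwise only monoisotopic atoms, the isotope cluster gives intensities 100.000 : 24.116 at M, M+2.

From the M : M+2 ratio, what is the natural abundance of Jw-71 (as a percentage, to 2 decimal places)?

Write p for the Jw-69 fraction. I(M+2)/I(M) = [C(1,1)·p^0·(1−p)] / p^1 = 1·(1−p)/p = 24.116/100.000 = 0.2412
(1−p)/p = 0.2412/1 = 0.2412  ⇒  p = 1/(1 + 0.2412) = 0.8057
Jw-69: 80.57%, Jw-71: 19.43%.

19.43%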